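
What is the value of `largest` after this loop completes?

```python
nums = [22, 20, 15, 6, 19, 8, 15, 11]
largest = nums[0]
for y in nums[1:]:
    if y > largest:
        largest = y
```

Maximum of [22, 20, 15, 6, 19, 8, 15, 11]
`largest` takes the values: 22

Answer: 22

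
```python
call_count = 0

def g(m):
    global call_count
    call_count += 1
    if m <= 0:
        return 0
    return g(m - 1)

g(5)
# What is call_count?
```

Linear recursion stepping by 1: 6 calls from m=5 down to ≤0.

Answer: 6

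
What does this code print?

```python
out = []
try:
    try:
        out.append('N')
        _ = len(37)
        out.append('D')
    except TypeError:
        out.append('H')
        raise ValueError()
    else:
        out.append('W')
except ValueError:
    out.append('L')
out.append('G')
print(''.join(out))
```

Execution trace: 'N' (try body) → 'H' (except TypeError) → 'L' (outer except ValueError) → 'G' (after the try/except). Output: NHLG

Answer: NHLG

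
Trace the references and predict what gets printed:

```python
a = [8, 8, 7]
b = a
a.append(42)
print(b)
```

Key concept: basic list aliasing.
Step by step:
`a = [8, 8, 7]` → a = [8, 8, 7]
`b = a` → b = [8, 8, 7] (same object as a)
`a.append(42)` → a = [8, 8, 7, 42] (same object as b); b = [8, 8, 7, 42] (same object as a)
`print(b)` → prints [8, 8, 7, 42]

Answer: [8, 8, 7, 42]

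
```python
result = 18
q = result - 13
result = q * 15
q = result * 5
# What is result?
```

Trace:
`result = 18` → result = 18
`q = result - 13` → q = 5
`result = q * 15` → result = 75
`q = result * 5` → q = 375
So result = 75

Answer: 75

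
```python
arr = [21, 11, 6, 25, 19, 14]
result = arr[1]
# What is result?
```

Trace:
`arr = [21, 11, 6, 25, 19, 14]` → arr = [21, 11, 6, 25, 19, 14]
`result = arr[1]` → result = 11
So result = 11

Answer: 11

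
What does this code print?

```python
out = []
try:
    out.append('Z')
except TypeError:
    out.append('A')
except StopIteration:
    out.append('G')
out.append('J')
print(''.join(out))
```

Execution trace: 'Z' (try body, no exception) → 'J' (after the try/except). Output: ZJ

Answer: ZJ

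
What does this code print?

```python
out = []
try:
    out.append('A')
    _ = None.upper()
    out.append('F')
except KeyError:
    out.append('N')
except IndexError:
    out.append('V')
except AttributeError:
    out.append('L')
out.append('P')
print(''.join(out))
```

Execution trace: 'A' (try body) → 'L' (except AttributeError) → 'P' (after the try/except). Output: ALP

Answer: ALP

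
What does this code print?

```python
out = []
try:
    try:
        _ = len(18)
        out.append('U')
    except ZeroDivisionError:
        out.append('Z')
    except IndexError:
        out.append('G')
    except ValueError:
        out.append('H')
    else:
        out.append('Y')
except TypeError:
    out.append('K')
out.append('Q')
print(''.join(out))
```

Execution trace: 'K' (outer except TypeError) → 'Q' (after the try/except). Output: KQ

Answer: KQ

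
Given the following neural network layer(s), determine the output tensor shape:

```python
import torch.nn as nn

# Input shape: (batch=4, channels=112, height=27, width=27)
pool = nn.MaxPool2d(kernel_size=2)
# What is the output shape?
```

Input: (4, 112, 27, 27) -> Output: (4, 112, 13, 13)

Answer: (4, 112, 13, 13)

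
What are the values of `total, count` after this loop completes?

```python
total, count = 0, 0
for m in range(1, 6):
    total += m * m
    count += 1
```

Sum of squares and count
`total, count` takes the values: (0, 0) → (1, 0) → (1, 1) → (5, 1) → (5, 2) → (14, 2) → (14, 3) → (30, 3) → (30, 4) → (55, 4) → (55, 5)

Answer: 55, 5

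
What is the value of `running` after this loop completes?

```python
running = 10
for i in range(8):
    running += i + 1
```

Start at 10, add 1 to 8 = 46
`running` takes the values: 10 → 11 → 13 → 16 → 20 → 25 → 31 → 38 → 46

Answer: 46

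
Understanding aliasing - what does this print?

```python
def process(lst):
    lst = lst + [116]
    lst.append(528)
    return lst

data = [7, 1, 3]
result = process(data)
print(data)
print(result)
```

Key concept: rebinding parameter vs mutation.
Step by step:
`data = [7, 1, 3]` → data = [7, 1, 3]
`result = process(data)` → result = [7, 1, 3, 116, 528]
`print(data)` → prints [7, 1, 3]
`print(result)` → prints [7, 1, 3, 116, 528]

Answer:
[7, 1, 3]
[7, 1, 3, 116, 528]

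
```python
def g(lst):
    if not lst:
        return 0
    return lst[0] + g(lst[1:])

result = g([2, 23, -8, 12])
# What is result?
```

2 + 23 + (-8) + 12 + 0 = 29

Answer: 29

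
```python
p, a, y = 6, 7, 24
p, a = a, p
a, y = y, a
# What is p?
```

Trace:
`p, a, y = 6, 7, 24` → p = 6; a = 7; y = 24
`p, a = a, p` → p = 7; a = 6
`a, y = y, a` → a = 24; y = 6
So p = 7

Answer: 7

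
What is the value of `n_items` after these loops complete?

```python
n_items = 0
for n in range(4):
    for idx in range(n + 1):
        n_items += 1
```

Triangle: 1 + 2 + ... + 4
`n_items` takes the values: 0 → 1 → 2 → 3 → 4 → 5 → 6 → 7 → 8 → 9 → 10

Answer: 10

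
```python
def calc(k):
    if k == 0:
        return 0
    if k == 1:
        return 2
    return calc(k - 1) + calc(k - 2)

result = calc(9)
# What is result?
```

Build up from base cases: calc(0)=0, calc(1)=2, calc(2)=2, calc(3)=4, calc(4)=6, calc(5)=10, calc(6)=16, ..., calc(9)=68

Answer: 68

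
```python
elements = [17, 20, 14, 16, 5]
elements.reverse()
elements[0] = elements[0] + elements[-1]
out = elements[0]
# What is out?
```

Trace:
`elements = [17, 20, 14, 16, 5]` → elements = [17, 20, 14, 16, 5]
`elements.reverse()` → elements = [5, 16, 14, 20, 17]
`elements[0] = elements[0] + elements[-1]` → elements = [22, 16, 14, 20, 17]
`out = elements[0]` → out = 22
So out = 22

Answer: 22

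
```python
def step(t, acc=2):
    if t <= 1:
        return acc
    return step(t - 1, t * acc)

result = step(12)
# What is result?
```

Accumulator trace (n, acc): (12, 2) -> (11, 24) -> (10, 264) -> (9, 2640) -> (8, 23760) -> (7, 190080) -> (6, 1330560) -> (5, 7983360) -> (4, 39916800) -> (3, 159667200) -> (2, 479001600) -> (1, 958003200) -> return 958003200

Answer: 958003200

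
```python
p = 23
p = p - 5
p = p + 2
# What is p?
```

Trace:
`p = 23` → p = 23
`p = p - 5` → p = 18
`p = p + 2` → p = 20
So p = 20

Answer: 20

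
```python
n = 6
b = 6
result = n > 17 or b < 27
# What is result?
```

Trace:
`n = 6` → n = 6
`b = 6` → b = 6
`result = n > 17 or b < 27` → result = True
So result = True

Answer: True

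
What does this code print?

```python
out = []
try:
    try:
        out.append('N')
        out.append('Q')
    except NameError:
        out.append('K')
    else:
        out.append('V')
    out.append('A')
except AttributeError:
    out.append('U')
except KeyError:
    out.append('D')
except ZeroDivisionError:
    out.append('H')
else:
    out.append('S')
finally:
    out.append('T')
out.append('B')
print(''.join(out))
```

Execution trace: 'N' (inner try body) → 'Q' (inner try body, no exception) → 'V' (inner else) → 'A' (try body, no exception) → 'S' (else) → 'T' (finally) → 'B' (after the try/except). Output: NQVASTB

Answer: NQVASTB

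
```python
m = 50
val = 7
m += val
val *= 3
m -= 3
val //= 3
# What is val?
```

Trace:
`m = 50` → m = 50
`val = 7` → val = 7
`m += val` → m = 57
`val *= 3` → val = 21
`m -= 3` → m = 54
`val //= 3` → val = 7
So val = 7

Answer: 7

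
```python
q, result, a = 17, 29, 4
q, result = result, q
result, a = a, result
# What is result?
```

Trace:
`q, result, a = 17, 29, 4` → q = 17; result = 29; a = 4
`q, result = result, q` → q = 29; result = 17
`result, a = a, result` → result = 4; a = 17
So result = 4

Answer: 4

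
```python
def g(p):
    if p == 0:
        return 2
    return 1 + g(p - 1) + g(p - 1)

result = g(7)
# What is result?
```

g(p) = 1 + 2·g(p-1), g(0)=2. Closed form: (2+1)·2^7 - 1 = 383.

Answer: 383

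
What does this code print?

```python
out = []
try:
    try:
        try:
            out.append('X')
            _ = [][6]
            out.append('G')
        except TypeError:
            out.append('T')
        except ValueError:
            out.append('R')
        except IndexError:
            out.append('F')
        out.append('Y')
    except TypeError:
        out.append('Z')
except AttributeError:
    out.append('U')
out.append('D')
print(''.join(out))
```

Execution trace: 'X' (inner try body) → 'F' (inner except IndexError) → 'Y' (try body, no exception) → 'D' (after the try/except). Output: XFYD

Answer: XFYD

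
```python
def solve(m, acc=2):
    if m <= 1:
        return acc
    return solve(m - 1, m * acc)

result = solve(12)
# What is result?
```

Accumulator trace (n, acc): (12, 2) -> (11, 24) -> (10, 264) -> (9, 2640) -> (8, 23760) -> (7, 190080) -> (6, 1330560) -> (5, 7983360) -> (4, 39916800) -> (3, 159667200) -> (2, 479001600) -> (1, 958003200) -> return 958003200

Answer: 958003200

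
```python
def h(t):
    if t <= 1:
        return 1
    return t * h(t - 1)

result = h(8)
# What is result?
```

h(8) = 8 * 7 * 6 * 5 * 4 * 3 * 2 * 1 = 40320

Answer: 40320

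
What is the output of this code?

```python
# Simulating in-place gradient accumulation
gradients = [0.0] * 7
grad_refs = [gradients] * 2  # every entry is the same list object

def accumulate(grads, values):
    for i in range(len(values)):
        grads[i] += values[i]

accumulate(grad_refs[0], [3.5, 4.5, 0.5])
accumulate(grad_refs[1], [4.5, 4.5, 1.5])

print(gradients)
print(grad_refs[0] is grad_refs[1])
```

Key concept: gradient accumulation aliasing.
Step by step:
`gradients = [0.0] * 7` → gradients = [0.0, 0.0, 0.0, 0.0, 0.0, 0.0, 0.0]
`grad_refs = [gradients] * 2` → grad_refs = [[0.0, 0.0, 0.0, 0.0, 0.0, 0.0, 0.0], [0.0, 0.0, 0.0, 0.0, 0.0, 0.0, 0.0]]
`accumulate(grad_refs[0], [3.5, 4.5, 0.5])` → gradients = [3.5, 4.5, 0.5, 0.0, 0.0, 0.0, 0.0]; grad_refs = [[3.5, 4.5, 0.5, 0.0, 0.0, 0.0, 0.0], [3.5, 4.5, 0.5, 0.0, 0.0, 0.0, 0.0]]
`accumulate(grad_refs[1], [4.5, 4.5, 1.5])` → gradients = [8.0, 9.0, 2.0, 0.0, 0.0, 0.0, 0.0]; grad_refs = [[8.0, 9.0, 2.0, 0.0, 0.0, 0.0, 0.0], [8.0, 9.0, 2.0, 0.0, 0.0, 0.0, 0.0]]
`print(gradients)` → prints [8.0, 9.0, 2.0, 0.0, 0.0, 0.0, 0.0]
`print(grad_refs[0] is grad_refs[1])` → prints True

Answer:
[8.0, 9.0, 2.0, 0.0, 0.0, 0.0, 0.0]
True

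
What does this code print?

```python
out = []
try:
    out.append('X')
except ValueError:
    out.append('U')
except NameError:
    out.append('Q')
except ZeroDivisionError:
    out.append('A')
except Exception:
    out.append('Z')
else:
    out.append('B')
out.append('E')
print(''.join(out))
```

Execution trace: 'X' (try body, no exception) → 'B' (else) → 'E' (after the try/except). Output: XBE

Answer: XBE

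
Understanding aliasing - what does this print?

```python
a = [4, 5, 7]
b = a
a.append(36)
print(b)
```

Key concept: basic list aliasing.
Step by step:
`a = [4, 5, 7]` → a = [4, 5, 7]
`b = a` → b = [4, 5, 7] (same object as a)
`a.append(36)` → a = [4, 5, 7, 36] (same object as b); b = [4, 5, 7, 36] (same object as a)
`print(b)` → prints [4, 5, 7, 36]

Answer: [4, 5, 7, 36]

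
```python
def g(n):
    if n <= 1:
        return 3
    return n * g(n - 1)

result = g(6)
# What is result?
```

g(6) = 6 * 5 * 4 * 3 * 2 * 3 = 2160

Answer: 2160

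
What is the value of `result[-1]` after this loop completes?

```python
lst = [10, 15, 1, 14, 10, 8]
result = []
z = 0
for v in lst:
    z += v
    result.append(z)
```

Cumulative sum ends at 58
`result` takes the values: [] → [10] → [10, 25] → [10, 25, 26] → [10, 25, 26, 40] → [10, 25, 26, 40, 50] → [10, 25, 26, 40, 50, 58]
So `result[-1]` = 58

Answer: 58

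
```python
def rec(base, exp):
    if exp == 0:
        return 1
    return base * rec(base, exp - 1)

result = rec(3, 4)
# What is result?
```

rec(3, 4) = 3 * 3 * 3 * 3 = 81

Answer: 81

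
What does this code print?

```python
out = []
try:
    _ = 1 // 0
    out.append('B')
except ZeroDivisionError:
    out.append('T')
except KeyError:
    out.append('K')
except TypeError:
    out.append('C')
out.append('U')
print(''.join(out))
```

Execution trace: 'T' (except ZeroDivisionError) → 'U' (after the try/except). Output: TU

Answer: TU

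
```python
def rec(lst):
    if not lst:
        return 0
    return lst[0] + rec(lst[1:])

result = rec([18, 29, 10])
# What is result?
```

18 + 29 + 10 + 0 = 57

Answer: 57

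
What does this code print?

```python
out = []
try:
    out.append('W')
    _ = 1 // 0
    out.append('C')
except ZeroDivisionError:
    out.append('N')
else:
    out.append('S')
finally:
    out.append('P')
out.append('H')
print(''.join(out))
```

Execution trace: 'W' (try body) → 'N' (except ZeroDivisionError) → 'P' (finally) → 'H' (after the try/except). Output: WNPH

Answer: WNPH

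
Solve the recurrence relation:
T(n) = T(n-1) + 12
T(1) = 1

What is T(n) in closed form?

Unrolling: T(n) = T(1) + 12·(n-1) = 1 + 12(n-1) = 12n - 11.

Answer: T(n) = 12n - 11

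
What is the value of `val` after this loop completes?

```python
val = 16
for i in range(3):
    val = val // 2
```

Halve 3 times: 16 // 2^3 = 2
`val` takes the values: 16 → 8 → 4 → 2

Answer: 2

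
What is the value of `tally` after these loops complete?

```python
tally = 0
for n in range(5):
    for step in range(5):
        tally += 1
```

5 * 5 = 25
`tally` takes the values: 0 → 1 → 2 → 3 → 4 → 5 → 6 → 7 → 8 → 9 → 10 → 11 → 12 → 13 → 14 → 15 → 16 → 17 → 18 → 19 → 20 → 21 → 22 → 23 → 24 → 25

Answer: 25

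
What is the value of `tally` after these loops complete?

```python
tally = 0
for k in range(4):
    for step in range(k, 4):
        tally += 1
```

Upper triangle: 4 + 3 + ... + 1
`tally` takes the values: 0 → 1 → 2 → 3 → 4 → 5 → 6 → 7 → 8 → 9 → 10

Answer: 10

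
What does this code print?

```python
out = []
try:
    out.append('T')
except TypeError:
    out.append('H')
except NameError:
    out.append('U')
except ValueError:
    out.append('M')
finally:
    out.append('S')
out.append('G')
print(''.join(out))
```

Execution trace: 'T' (try body, no exception) → 'S' (finally) → 'G' (after the try/except). Output: TSG

Answer: TSG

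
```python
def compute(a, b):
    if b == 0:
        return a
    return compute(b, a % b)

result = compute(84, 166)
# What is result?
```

compute(84, 166) -> compute(166, 84) -> compute(84, 82) -> compute(82, 2) -> compute(2, 0) -> 2

Answer: 2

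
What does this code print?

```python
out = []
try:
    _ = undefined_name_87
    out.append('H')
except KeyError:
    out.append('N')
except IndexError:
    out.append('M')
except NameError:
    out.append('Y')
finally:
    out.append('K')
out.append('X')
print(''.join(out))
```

Execution trace: 'Y' (except NameError) → 'K' (finally) → 'X' (after the try/except). Output: YKX

Answer: YKX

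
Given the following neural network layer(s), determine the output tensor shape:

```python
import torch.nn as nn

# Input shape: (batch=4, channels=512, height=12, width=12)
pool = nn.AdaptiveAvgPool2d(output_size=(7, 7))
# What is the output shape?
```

Input: (4, 512, 12, 12) -> Output: (4, 512, 7, 7)

Answer: (4, 512, 7, 7)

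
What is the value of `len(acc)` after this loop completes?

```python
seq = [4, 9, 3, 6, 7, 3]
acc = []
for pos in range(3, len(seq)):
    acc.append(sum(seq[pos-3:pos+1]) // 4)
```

Number of 4-element averages
`acc` takes the values: [] → [5] → [5, 6] → [5, 6, 4]
So `len(acc)` = 3

Answer: 3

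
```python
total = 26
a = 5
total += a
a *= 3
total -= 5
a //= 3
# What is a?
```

Trace:
`total = 26` → total = 26
`a = 5` → a = 5
`total += a` → total = 31
`a *= 3` → a = 15
`total -= 5` → total = 26
`a //= 3` → a = 5
So a = 5

Answer: 5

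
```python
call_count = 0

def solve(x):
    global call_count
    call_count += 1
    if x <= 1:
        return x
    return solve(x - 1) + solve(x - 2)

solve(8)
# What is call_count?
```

Calls(x) = 1 + Calls(x-1) + Calls(x-2); Calls(0)=Calls(1)=1. For x=8 this gives 67.

Answer: 67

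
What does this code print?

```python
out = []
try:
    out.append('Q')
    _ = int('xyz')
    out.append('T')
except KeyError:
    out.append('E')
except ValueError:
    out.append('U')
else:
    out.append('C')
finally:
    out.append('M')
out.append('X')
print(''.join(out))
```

Execution trace: 'Q' (try body) → 'U' (except ValueError) → 'M' (finally) → 'X' (after the try/except). Output: QUMX

Answer: QUMX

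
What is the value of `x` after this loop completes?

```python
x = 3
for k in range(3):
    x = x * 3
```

Multiply by 3, 3 times: 3 * 3^3 = 81
`x` takes the values: 3 → 9 → 27 → 81

Answer: 81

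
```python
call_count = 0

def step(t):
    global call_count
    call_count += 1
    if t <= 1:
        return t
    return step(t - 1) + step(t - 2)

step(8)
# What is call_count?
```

Calls(t) = 1 + Calls(t-1) + Calls(t-2); Calls(0)=Calls(1)=1. For t=8 this gives 67.

Answer: 67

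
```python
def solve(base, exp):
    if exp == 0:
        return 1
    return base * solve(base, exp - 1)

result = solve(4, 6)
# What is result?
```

solve(4, 6) = 4 * 4 * 4 * 4 * 4 * 4 = 4096

Answer: 4096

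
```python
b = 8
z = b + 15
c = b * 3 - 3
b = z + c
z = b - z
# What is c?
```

Trace:
`b = 8` → b = 8
`z = b + 15` → z = 23
`c = b * 3 - 3` → c = 21
`b = z + c` → b = 44
`z = b - z` → z = 21
So c = 21

Answer: 21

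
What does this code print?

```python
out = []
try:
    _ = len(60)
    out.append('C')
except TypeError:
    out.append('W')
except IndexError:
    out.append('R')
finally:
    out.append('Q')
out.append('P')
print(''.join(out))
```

Execution trace: 'W' (except TypeError) → 'Q' (finally) → 'P' (after the try/except). Output: WQP

Answer: WQP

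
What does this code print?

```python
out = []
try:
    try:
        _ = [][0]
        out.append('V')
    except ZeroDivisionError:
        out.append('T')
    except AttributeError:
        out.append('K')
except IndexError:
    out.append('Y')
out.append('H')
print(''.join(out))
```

Execution trace: 'Y' (outer except IndexError) → 'H' (after the try/except). Output: YH

Answer: YH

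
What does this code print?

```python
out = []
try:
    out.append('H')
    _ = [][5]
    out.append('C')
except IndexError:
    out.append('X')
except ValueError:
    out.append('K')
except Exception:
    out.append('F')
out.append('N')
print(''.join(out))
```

Execution trace: 'H' (try body) → 'X' (except IndexError) → 'N' (after the try/except). Output: HXN

Answer: HXN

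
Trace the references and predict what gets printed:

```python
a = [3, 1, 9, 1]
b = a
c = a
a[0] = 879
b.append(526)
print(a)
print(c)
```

Key concept: multiple aliases.
Step by step:
`a = [3, 1, 9, 1]` → a = [3, 1, 9, 1]
`b = a` → b = [3, 1, 9, 1] (same object as a)
`c = a` → c = [3, 1, 9, 1] (same object as a, b)
`a[0] = 879` → a = [879, 1, 9, 1] (same object as b, c); b = [879, 1, 9, 1] (same object as a, c); c = [879, 1, 9, 1] (same object as a, b)
`b.append(526)` → a = [879, 1, 9, 1, 526] (same object as b, c); b = [879, 1, 9, 1, 526] (same object as a, c); c = [879, 1, 9, 1, 526] (same object as a, b)
`print(a)` → prints [879, 1, 9, 1, 526]
`print(c)` → prints [879, 1, 9, 1, 526]

Answer:
[879, 1, 9, 1, 526]
[879, 1, 9, 1, 526]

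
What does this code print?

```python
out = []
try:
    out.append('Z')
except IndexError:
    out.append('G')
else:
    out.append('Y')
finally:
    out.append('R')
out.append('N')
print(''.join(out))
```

Execution trace: 'Z' (try body, no exception) → 'Y' (else) → 'R' (finally) → 'N' (after the try/except). Output: ZYRN

Answer: ZYRN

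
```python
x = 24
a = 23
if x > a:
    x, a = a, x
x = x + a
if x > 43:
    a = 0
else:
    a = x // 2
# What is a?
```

Trace:
`x = 24` → x = 24
`a = 23` → a = 23
`if x > a: ...` → x > a is True → x = 23; a = 24
`x = x + a` → x = 47
`if x > 43: ...` → x > 43 is True → a = 0
So a = 0

Answer: 0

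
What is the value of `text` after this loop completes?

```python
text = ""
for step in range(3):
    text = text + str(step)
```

Concatenate digits 0 to 2
`text` takes the values: "" → "0" → "01" → "012"

Answer: "012"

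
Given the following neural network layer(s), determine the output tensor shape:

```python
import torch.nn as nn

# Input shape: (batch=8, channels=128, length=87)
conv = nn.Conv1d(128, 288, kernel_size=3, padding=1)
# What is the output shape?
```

Input: (8, 128, 87) -> Output: (8, 288, 87)

Answer: (8, 288, 87)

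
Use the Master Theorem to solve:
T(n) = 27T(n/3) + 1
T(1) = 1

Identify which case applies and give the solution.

a=27, b=3, f(n)=1. log_3(27) = 3. Since c=0 < 3, Case 1 applies: T(n) = Θ(n^log_b(a)) = O(n^3).

Answer: O(n^3) - Case 1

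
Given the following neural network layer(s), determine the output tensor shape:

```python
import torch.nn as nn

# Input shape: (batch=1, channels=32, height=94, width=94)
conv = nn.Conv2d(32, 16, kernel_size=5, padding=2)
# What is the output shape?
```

Input: (1, 32, 94, 94) -> Output: (1, 16, 94, 94)

Answer: (1, 16, 94, 94)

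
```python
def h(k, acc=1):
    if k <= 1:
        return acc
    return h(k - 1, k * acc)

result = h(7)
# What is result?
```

Accumulator trace (n, acc): (7, 1) -> (6, 7) -> (5, 42) -> (4, 210) -> (3, 840) -> (2, 2520) -> (1, 5040) -> return 5040

Answer: 5040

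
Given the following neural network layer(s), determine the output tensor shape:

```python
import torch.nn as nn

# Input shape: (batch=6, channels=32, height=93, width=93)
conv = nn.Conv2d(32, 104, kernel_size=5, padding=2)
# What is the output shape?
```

Input: (6, 32, 93, 93) -> Output: (6, 104, 93, 93)

Answer: (6, 104, 93, 93)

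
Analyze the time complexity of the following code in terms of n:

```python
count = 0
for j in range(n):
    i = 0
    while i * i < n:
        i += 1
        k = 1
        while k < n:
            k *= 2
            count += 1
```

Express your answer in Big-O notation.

Each loop level contributes: n × √n × log n. Multiplying the contributions gives O(n√n log n).

Answer: O(n√n log n)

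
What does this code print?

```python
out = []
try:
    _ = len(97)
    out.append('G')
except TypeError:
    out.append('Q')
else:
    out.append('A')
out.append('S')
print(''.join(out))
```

Execution trace: 'Q' (except TypeError) → 'S' (after the try/except). Output: QS

Answer: QS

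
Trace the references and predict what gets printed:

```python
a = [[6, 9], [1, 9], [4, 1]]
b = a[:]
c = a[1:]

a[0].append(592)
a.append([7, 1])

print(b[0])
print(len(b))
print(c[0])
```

Key concept: slice with nested mutation.
Step by step:
`a = [[6, 9], [1, 9], [4, 1]]` → a = [[6, 9], [1, 9], [4, 1]]
`b = a[:]` → b = [[6, 9], [1, 9], [4, 1]]
`c = a[1:]` → c = [[1, 9], [4, 1]]
`a[0].append(592)` → a = [[6, 9, 592], [1, 9], [4, 1]]; b = [[6, 9, 592], [1, 9], [4, 1]]
`a.append([7, 1])` → a = [[6, 9, 592], [1, 9], [4, 1], [7, 1]]
`print(b[0])` → prints [6, 9, 592]
`print(len(b))` → prints 3
`print(c[0])` → prints [1, 9]

Answer:
[6, 9, 592]
3
[1, 9]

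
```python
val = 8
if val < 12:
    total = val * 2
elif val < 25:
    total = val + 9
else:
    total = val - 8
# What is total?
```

Trace:
`val = 8` → val = 8
`if val < 12: ...` → val < 12 is True → total = 16
So total = 16

Answer: 16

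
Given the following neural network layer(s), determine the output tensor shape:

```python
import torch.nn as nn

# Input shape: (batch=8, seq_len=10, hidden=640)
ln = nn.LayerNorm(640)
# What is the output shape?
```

Input: (8, 10, 640) -> Output: (8, 10, 640)

Answer: (8, 10, 640)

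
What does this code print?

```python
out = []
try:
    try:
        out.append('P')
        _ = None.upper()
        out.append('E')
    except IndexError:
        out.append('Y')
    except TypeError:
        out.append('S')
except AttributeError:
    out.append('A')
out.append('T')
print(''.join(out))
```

Execution trace: 'P' (try body) → 'A' (outer except AttributeError) → 'T' (after the try/except). Output: PAT

Answer: PAT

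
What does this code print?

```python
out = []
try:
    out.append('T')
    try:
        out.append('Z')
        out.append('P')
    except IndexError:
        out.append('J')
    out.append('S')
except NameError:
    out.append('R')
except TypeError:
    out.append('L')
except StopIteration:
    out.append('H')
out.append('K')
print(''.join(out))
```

Execution trace: 'T' (try body) → 'Z' (inner try body) → 'P' (inner try body, no exception) → 'S' (try body, no exception) → 'K' (after the try/except). Output: TZPSK

Answer: TZPSK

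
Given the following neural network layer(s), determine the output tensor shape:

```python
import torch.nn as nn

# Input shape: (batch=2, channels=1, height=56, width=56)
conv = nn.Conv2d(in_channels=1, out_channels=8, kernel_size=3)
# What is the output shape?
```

Input: (2, 1, 56, 56) -> Output: (2, 8, 54, 54)

Answer: (2, 8, 54, 54)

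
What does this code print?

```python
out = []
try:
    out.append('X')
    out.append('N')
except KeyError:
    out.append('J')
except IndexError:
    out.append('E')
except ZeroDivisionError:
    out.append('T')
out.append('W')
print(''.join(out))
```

Execution trace: 'X' (try body) → 'N' (try body, no exception) → 'W' (after the try/except). Output: XNW

Answer: XNW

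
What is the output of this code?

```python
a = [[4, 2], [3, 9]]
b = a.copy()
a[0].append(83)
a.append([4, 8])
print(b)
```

Key concept: shallow copy with nested lists.
Step by step:
`a = [[4, 2], [3, 9]]` → a = [[4, 2], [3, 9]]
`b = a.copy()` → b = [[4, 2], [3, 9]]
`a[0].append(83)` → a = [[4, 2, 83], [3, 9]]; b = [[4, 2, 83], [3, 9]]
`a.append([4, 8])` → a = [[4, 2, 83], [3, 9], [4, 8]]
`print(b)` → prints [[4, 2, 83], [3, 9]]

Answer: [[4, 2, 83], [3, 9]]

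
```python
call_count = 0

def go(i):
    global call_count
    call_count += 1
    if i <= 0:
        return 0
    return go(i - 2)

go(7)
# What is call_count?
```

Linear recursion stepping by 2: 5 calls from i=7 down to ≤0.

Answer: 5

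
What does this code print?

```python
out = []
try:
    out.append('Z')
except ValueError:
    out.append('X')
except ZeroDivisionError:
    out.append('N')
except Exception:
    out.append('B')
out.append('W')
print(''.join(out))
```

Execution trace: 'Z' (try body, no exception) → 'W' (after the try/except). Output: ZW

Answer: ZW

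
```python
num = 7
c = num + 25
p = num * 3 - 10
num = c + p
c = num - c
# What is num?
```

Trace:
`num = 7` → num = 7
`c = num + 25` → c = 32
`p = num * 3 - 10` → p = 11
`num = c + p` → num = 43
`c = num - c` → c = 11
So num = 43

Answer: 43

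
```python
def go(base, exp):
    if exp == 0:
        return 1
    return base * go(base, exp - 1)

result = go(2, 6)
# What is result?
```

go(2, 6) = 2 * 2 * 2 * 2 * 2 * 2 = 64

Answer: 64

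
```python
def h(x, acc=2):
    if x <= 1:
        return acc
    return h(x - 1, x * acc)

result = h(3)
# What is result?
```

Accumulator trace (n, acc): (3, 2) -> (2, 6) -> (1, 12) -> return 12

Answer: 12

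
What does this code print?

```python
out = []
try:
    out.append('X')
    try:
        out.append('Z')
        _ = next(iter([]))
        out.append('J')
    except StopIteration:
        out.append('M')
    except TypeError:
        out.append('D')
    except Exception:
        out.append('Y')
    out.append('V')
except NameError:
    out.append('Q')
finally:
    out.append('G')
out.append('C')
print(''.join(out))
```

Execution trace: 'X' (try body) → 'Z' (inner try body) → 'M' (inner except StopIteration) → 'V' (try body, no exception) → 'G' (finally) → 'C' (after the try/except). Output: XZMVGC

Answer: XZMVGC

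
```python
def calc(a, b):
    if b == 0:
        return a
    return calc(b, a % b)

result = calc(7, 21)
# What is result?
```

calc(7, 21) -> calc(21, 7) -> calc(7, 0) -> 7

Answer: 7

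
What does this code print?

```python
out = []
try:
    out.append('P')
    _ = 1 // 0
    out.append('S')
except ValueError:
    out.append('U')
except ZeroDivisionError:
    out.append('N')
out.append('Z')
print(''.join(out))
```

Execution trace: 'P' (try body) → 'N' (except ZeroDivisionError) → 'Z' (after the try/except). Output: PNZ

Answer: PNZ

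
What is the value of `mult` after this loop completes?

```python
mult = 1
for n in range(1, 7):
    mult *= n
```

6! = 720
`mult` takes the values: 1 → 2 → 6 → 24 → 120 → 720

Answer: 720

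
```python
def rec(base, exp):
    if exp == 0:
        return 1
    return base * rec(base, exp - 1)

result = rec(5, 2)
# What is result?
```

rec(5, 2) = 5 * 5 = 25

Answer: 25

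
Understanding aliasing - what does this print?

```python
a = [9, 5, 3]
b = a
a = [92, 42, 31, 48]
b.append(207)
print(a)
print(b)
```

Key concept: rebinding vs mutation: a is rebound to a new list, b still points at the original.
Step by step:
`a = [9, 5, 3]` → a = [9, 5, 3]
`b = a` → b = [9, 5, 3] (same object as a)
`a = [92, 42, 31, 48]` → a = [92, 42, 31, 48]
`b.append(207)` → b = [9, 5, 3, 207]
`print(a)` → prints [92, 42, 31, 48]
`print(b)` → prints [9, 5, 3, 207]

Answer:
[92, 42, 31, 48]
[9, 5, 3, 207]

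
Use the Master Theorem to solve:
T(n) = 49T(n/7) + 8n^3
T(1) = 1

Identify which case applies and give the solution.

a=49, b=7, f(n)=8n^3. log_7(49) = 2. Since c=3 > 2 and the regularity condition holds (49(n/7)^3 = (49/7^3)n^3 with 49/7^3 < 1), Case 3 applies: T(n) = Θ(f(n)) = O(n^3).

Answer: O(n^3) - Case 3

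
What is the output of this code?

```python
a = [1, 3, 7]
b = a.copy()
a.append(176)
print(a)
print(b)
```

Key concept: list.copy() creates independent copy.
Step by step:
`a = [1, 3, 7]` → a = [1, 3, 7]
`b = a.copy()` → b = [1, 3, 7]
`a.append(176)` → a = [1, 3, 7, 176]
`print(a)` → prints [1, 3, 7, 176]
`print(b)` → prints [1, 3, 7]

Answer:
[1, 3, 7, 176]
[1, 3, 7]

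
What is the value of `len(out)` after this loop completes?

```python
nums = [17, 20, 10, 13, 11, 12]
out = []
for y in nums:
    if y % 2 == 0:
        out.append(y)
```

Count even numbers in [17, 20, 10, 13, 11, 12]
`out` takes the values: [] → [20] → [20, 10] → [20, 10, 12]
So `len(out)` = 3

Answer: 3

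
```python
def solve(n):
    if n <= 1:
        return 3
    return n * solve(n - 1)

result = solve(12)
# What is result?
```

solve(12) = 12 * 11 * 10 * 9 * 8 * 7 * 6 * 5 * 4 * 3 * 2 * 3 = 1437004800

Answer: 1437004800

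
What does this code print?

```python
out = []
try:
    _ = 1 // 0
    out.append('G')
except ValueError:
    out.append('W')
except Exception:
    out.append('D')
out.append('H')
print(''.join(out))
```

Execution trace: 'D' (except Exception) → 'H' (after the try/except). Output: DH

Answer: DH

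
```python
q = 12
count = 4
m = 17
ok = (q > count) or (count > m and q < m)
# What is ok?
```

Trace:
`q = 12` → q = 12
`count = 4` → count = 4
`m = 17` → m = 17
`ok = (q > count) or (count > m and q < m)` → ok = True
So ok = True

Answer: True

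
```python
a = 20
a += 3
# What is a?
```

Trace:
`a = 20` → a = 20
`a += 3` → a = 23
So a = 23

Answer: 23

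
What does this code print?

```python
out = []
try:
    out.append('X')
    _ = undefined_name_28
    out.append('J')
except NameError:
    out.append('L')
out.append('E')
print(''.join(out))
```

Execution trace: 'X' (try body) → 'L' (except NameError) → 'E' (after the try/except). Output: XLE

Answer: XLE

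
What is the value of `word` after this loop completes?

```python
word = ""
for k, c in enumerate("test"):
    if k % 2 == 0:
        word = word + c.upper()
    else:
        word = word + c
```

Uppercase even positions in 'test'
`word` takes the values: "" → "T" → "Te" → "TeS" → "TeSt"

Answer: "TeSt"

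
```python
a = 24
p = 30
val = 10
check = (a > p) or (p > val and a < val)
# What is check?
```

Trace:
`a = 24` → a = 24
`p = 30` → p = 30
`val = 10` → val = 10
`check = (a > p) or (p > val and a < val)` → check = False
So check = False

Answer: False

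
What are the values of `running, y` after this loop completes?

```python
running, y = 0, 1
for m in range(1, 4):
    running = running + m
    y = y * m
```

Sum and factorial of 1 to 3
`running, y` takes the values: (0, 1) → (1, 1) → (3, 1) → (3, 2) → (6, 2) → (6, 6)

Answer: 6, 6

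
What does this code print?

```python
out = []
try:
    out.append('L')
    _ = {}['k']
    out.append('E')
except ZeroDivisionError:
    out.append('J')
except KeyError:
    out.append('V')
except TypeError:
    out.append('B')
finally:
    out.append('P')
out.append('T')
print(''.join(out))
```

Execution trace: 'L' (try body) → 'V' (except KeyError) → 'P' (finally) → 'T' (after the try/except). Output: LVPT

Answer: LVPT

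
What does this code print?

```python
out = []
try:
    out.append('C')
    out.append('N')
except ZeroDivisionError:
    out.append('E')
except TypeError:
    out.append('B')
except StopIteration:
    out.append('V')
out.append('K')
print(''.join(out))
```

Execution trace: 'C' (try body) → 'N' (try body, no exception) → 'K' (after the try/except). Output: CNK

Answer: CNK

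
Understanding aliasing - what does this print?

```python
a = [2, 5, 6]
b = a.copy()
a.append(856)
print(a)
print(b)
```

Key concept: list.copy() creates independent copy.
Step by step:
`a = [2, 5, 6]` → a = [2, 5, 6]
`b = a.copy()` → b = [2, 5, 6]
`a.append(856)` → a = [2, 5, 6, 856]
`print(a)` → prints [2, 5, 6, 856]
`print(b)` → prints [2, 5, 6]

Answer:
[2, 5, 6, 856]
[2, 5, 6]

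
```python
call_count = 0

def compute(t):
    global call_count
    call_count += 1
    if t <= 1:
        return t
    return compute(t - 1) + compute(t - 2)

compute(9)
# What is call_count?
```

Calls(t) = 1 + Calls(t-1) + Calls(t-2); Calls(0)=Calls(1)=1. For t=9 this gives 109.

Answer: 109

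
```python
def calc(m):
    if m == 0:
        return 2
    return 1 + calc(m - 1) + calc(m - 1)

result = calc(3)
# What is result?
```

calc(m) = 1 + 2·calc(m-1), calc(0)=2. Closed form: (2+1)·2^3 - 1 = 23.

Answer: 23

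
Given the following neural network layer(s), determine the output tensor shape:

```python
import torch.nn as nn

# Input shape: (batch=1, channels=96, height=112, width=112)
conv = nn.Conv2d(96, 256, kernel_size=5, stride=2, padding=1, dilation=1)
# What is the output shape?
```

Input: (1, 96, 112, 112) -> Output: (1, 256, 55, 55)

Answer: (1, 256, 55, 55)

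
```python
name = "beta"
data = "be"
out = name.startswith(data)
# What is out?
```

Trace:
`name = "beta"` → name = 'beta'
`data = "be"` → data = 'be'
`out = name.startswith(data)` → out = True
So out = True

Answer: True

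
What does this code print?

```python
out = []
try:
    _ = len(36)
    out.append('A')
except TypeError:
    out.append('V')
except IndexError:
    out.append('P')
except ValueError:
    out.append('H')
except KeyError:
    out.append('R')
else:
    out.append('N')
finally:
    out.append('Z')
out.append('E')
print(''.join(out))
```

Execution trace: 'V' (except TypeError) → 'Z' (finally) → 'E' (after the try/except). Output: VZE

Answer: VZE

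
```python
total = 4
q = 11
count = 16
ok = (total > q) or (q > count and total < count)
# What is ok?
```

Trace:
`total = 4` → total = 4
`q = 11` → q = 11
`count = 16` → count = 16
`ok = (total > q) or (q > count and total < count)` → ok = False
So ok = False

Answer: False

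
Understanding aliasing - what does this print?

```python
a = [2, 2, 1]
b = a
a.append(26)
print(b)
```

Key concept: basic list aliasing.
Step by step:
`a = [2, 2, 1]` → a = [2, 2, 1]
`b = a` → b = [2, 2, 1] (same object as a)
`a.append(26)` → a = [2, 2, 1, 26] (same object as b); b = [2, 2, 1, 26] (same object as a)
`print(b)` → prints [2, 2, 1, 26]

Answer: [2, 2, 1, 26]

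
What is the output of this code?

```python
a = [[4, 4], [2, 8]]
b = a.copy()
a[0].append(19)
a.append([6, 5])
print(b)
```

Key concept: shallow copy with nested lists.
Step by step:
`a = [[4, 4], [2, 8]]` → a = [[4, 4], [2, 8]]
`b = a.copy()` → b = [[4, 4], [2, 8]]
`a[0].append(19)` → a = [[4, 4, 19], [2, 8]]; b = [[4, 4, 19], [2, 8]]
`a.append([6, 5])` → a = [[4, 4, 19], [2, 8], [6, 5]]
`print(b)` → prints [[4, 4, 19], [2, 8]]

Answer: [[4, 4, 19], [2, 8]]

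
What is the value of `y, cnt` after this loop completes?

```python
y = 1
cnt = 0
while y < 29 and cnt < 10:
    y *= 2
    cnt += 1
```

Double until >= 29 or 10 iterations
`y, cnt` takes the values: (1, 0) → (2, 0) → (2, 1) → (4, 1) → (4, 2) → (8, 2) → (8, 3) → (16, 3) → (16, 4) → (32, 4) → (32, 5)

Answer: 32, 5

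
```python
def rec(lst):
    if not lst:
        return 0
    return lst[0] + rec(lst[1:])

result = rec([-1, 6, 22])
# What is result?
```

(-1) + 6 + 22 + 0 = 27

Answer: 27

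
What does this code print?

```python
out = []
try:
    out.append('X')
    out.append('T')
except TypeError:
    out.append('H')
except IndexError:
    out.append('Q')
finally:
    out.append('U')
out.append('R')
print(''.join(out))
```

Execution trace: 'X' (try body) → 'T' (try body, no exception) → 'U' (finally) → 'R' (after the try/except). Output: XTUR

Answer: XTUR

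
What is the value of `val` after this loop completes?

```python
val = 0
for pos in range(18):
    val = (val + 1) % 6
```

Increment mod 6, 18 times = 0
`val` takes the values: 0 → 1 → 2 → 3 → 4 → 5 → 0 → 1 → 2 → 3 → 4 → 5 → 0 → 1 → 2 → 3 → 4 → 5 → 0

Answer: 0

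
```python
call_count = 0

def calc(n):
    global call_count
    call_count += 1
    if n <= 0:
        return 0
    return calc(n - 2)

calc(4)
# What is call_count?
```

Linear recursion stepping by 2: 3 calls from n=4 down to ≤0.

Answer: 3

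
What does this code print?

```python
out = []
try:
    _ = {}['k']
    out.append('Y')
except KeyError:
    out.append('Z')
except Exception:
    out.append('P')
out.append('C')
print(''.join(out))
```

Execution trace: 'Z' (except KeyError) → 'C' (after the try/except). Output: ZC

Answer: ZC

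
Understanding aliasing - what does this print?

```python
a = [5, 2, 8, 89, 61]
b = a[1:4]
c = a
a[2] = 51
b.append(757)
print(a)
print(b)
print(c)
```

Key concept: slice vs alias.
Step by step:
`a = [5, 2, 8, 89, 61]` → a = [5, 2, 8, 89, 61]
`b = a[1:4]` → b = [2, 8, 89]
`c = a` → c = [5, 2, 8, 89, 61] (same object as a)
`a[2] = 51` → a = [5, 2, 51, 89, 61] (same object as c); c = [5, 2, 51, 89, 61] (same object as a)
`b.append(757)` → b = [2, 8, 89, 757]
`print(a)` → prints [5, 2, 51, 89, 61]
`print(b)` → prints [2, 8, 89, 757]
`print(c)` → prints [5, 2, 51, 89, 61]

Answer:
[5, 2, 51, 89, 61]
[2, 8, 89, 757]
[5, 2, 51, 89, 61]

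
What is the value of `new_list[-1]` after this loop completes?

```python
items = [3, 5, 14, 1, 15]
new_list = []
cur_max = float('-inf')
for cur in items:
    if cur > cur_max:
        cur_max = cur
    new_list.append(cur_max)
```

Running max ends at 15
`new_list` takes the values: [] → [3] → [3, 5] → [3, 5, 14] → [3, 5, 14, 14] → [3, 5, 14, 14, 15]
So `new_list[-1]` = 15

Answer: 15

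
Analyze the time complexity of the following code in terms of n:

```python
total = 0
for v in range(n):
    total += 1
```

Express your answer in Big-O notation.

Each loop level contributes: n. Multiplying the contributions gives O(n).

Answer: O(n)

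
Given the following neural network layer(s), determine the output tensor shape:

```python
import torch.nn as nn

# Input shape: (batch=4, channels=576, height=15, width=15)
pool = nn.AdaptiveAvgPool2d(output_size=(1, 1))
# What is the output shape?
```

Input: (4, 576, 15, 15) -> Output: (4, 576, 1, 1)

Answer: (4, 576, 1, 1)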